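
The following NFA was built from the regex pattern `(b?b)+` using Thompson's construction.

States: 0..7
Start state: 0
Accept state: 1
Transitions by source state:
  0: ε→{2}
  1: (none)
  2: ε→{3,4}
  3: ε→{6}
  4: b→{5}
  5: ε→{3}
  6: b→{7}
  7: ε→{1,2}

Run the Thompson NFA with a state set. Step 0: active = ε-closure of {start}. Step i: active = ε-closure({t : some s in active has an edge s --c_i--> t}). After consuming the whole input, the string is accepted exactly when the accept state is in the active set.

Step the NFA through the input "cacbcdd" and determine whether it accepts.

Answer: REJECT

Trace:
start: ε-closure({0}) = {0,2,3,4,6}
'c' @ 1: {}  — state set empty
rest 'acbcdd' ignored (set empty)
end set {} — state 1 not in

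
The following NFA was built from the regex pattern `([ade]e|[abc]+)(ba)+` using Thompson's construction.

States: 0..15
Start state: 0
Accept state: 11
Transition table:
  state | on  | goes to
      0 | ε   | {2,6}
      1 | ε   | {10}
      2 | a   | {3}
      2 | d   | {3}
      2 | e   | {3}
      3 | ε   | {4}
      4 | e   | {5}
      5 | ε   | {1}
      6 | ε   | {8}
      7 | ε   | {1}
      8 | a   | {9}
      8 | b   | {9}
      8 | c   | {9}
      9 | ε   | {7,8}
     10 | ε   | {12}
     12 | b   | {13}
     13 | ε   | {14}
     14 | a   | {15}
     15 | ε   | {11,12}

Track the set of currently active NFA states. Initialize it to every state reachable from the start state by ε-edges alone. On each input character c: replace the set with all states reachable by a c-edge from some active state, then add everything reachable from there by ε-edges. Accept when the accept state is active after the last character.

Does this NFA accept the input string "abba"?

Answer: ACCEPT

Steps:
S₀ = ε-closure({0}) = {0,2,6,8}
'a' @ 1: {1,3,4,7,8,9,10,12}
'b' @ 2: {1,7,8,9,10,12,13,14}
'b' @ 3: {1,7,8,9,10,12,13,14}
'a' @ 4: {1,7,8,9,10,11,12,15}  [accepting]
end set {1,7,8,9,10,11,12,15} — state 11 in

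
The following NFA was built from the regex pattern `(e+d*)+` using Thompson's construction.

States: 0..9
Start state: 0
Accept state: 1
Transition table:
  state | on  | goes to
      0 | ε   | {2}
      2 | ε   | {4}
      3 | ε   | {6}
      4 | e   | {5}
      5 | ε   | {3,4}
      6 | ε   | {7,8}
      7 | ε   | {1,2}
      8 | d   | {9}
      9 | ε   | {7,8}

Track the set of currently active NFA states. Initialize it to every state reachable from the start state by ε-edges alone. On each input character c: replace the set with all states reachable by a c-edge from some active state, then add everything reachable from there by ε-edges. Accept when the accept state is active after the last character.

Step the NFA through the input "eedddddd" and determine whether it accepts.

Answer: ACCEPT

Derivation:
start: ε-closure({0}) = {0,2,4}
'e' @ 1: {1,2,3,4,5,6,7,8}  [accepting]
'e' @ 2: {1,2,3,4,5,6,7,8}  [accepting]
'd' @ 3: {1,2,4,7,8,9}  [accepting]
'd' @ 4: {1,2,4,7,8,9}  [accepting]
'd' @ 5: {1,2,4,7,8,9}  [accepting]
'd' @ 6: {1,2,4,7,8,9}  [accepting]
'd' @ 7: {1,2,4,7,8,9}  [accepting]
'd' @ 8: {1,2,4,7,8,9}  [accepting]
after full input: {1,2,4,7,8,9}  (accept=1 in)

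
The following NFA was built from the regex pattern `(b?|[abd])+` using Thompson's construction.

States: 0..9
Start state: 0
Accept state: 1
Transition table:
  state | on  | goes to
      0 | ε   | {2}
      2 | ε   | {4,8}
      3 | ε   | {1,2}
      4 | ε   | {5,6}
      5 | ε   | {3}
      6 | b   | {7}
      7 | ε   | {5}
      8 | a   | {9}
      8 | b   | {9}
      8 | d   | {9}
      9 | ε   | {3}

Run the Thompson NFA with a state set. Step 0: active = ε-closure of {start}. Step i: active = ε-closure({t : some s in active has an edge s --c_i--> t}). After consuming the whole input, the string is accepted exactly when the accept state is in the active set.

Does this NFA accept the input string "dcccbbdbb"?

S₀ = ε-closure({0}) = {0,1,2,3,4,5,6,8}
'd' @ 1: {1,2,3,4,5,6,8,9}  (accept∈set)
'c' @ 2: {}  — no active states
rest 'ccbbdbb' ignored (set empty)
final: {}; accept 1 not in set

Answer: REJECT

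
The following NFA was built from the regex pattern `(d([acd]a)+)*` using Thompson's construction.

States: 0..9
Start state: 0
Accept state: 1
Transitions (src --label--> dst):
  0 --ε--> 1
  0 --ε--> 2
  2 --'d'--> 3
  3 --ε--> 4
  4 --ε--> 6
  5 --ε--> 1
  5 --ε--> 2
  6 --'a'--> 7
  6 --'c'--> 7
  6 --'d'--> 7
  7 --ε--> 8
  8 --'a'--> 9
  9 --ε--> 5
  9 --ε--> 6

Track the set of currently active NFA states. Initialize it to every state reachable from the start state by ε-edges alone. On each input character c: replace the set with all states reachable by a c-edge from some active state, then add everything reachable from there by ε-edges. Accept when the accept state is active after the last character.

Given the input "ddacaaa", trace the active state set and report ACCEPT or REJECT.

initial (ε-close {0}): {0,1,2}
'd' @ 1: {3,4,6}
'd' @ 2: {7,8}
'a' @ 3: {1,2,5,6,9}  [accepting]
'c' @ 4: {7,8}
'a' @ 5: {1,2,5,6,9}  [accepting]
'a' @ 6: {7,8}
'a' @ 7: {1,2,5,6,9}  [accepting]
after full input: {1,2,5,6,9}  (accept=1 in)

Answer: ACCEPT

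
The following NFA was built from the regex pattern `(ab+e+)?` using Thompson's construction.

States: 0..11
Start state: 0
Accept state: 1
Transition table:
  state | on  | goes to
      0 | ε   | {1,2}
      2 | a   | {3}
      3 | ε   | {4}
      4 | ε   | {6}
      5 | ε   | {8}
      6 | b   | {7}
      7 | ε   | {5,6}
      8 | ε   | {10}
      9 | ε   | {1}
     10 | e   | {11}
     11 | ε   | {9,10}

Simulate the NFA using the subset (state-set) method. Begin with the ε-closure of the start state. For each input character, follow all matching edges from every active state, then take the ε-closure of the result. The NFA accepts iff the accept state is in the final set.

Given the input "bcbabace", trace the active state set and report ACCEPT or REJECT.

initial (ε-close {0}): {0,1,2}
'b' @ 1: {}  — state set empty
rest 'cbabace' ignored (set empty)
final: {}; accept 1 not in set

Answer: REJECT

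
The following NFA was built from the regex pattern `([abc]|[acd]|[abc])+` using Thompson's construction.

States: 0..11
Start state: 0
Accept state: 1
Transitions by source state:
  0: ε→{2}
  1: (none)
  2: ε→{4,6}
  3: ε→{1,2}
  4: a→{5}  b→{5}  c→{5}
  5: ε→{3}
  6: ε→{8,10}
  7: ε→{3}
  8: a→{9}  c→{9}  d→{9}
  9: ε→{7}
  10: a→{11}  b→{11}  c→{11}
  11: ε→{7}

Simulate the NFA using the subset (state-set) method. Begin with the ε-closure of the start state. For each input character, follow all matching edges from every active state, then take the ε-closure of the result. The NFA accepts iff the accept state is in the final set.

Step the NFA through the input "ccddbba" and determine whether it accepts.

start: ε-closure({0}) = {0,2,4,6,8,10}
'c' @ 1: {1,2,3,4,5,6,7,8,9,10,11}  ✓accept
'c' @ 2: {1,2,3,4,5,6,7,8,9,10,11}  ✓accept
'd' @ 3: {1,2,3,4,6,7,8,9,10}  ✓accept
'd' @ 4: {1,2,3,4,6,7,8,9,10}  ✓accept
'b' @ 5: {1,2,3,4,5,6,7,8,10,11}  ✓accept
'b' @ 6: {1,2,3,4,5,6,7,8,10,11}  ✓accept
'a' @ 7: {1,2,3,4,5,6,7,8,9,10,11}  ✓accept
final: {1,2,3,4,5,6,7,8,9,10,11}; accept 1 in set

Answer: ACCEPT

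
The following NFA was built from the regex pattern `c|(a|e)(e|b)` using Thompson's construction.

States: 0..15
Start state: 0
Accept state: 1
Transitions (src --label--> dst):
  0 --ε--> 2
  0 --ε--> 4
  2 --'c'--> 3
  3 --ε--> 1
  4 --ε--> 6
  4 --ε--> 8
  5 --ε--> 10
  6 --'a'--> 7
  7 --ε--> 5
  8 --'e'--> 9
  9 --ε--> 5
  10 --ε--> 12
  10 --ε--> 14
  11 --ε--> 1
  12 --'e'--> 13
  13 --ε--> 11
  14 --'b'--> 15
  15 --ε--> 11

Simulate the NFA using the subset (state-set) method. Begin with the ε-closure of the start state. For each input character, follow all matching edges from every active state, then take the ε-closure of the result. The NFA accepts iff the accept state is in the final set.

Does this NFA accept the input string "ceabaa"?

S₀ = ε-closure({0}) = {0,2,4,6,8}
'c' @ 1: {1,3}  [accepting]
'e' @ 2: {}  — no active states
rest 'abaa' ignored (set empty)
end set {} — state 1 not in

Answer: REJECT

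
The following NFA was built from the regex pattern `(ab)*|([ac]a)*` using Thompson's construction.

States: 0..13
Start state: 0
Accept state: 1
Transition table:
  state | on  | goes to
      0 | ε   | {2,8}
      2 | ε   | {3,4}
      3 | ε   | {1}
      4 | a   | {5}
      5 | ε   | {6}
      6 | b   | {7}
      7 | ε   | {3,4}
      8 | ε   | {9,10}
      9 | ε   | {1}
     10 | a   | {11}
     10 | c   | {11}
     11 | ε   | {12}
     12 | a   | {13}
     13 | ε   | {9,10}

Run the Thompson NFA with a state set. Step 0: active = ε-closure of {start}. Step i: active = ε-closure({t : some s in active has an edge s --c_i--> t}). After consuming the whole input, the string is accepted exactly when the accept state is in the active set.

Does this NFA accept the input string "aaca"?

initial (ε-close {0}): {0,1,2,3,4,8,9,10}
'a' @ 1: {5,6,11,12}
'a' @ 2: {1,9,10,13}  (accept∈set)
'c' @ 3: {11,12}
'a' @ 4: {1,9,10,13}  (accept∈set)
end set {1,9,10,13} — state 1 in

Answer: ACCEPT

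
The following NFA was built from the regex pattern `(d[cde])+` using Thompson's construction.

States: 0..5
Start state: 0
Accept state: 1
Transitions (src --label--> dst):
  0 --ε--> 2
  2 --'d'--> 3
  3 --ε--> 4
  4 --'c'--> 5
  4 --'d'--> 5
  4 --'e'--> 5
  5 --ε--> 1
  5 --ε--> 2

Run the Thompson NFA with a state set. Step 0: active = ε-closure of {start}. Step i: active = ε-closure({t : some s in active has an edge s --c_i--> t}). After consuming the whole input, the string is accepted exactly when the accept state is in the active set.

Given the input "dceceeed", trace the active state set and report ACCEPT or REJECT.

Answer: REJECT

Derivation:
start: ε-closure({0}) = {0,2}
'd' @ 1: {3,4}
'c' @ 2: {1,2,5}  [accepting]
'e' @ 3: {}  — dead — no transitions
rest 'ceeed' ignored (set empty)
final: {}; accept 1 not in set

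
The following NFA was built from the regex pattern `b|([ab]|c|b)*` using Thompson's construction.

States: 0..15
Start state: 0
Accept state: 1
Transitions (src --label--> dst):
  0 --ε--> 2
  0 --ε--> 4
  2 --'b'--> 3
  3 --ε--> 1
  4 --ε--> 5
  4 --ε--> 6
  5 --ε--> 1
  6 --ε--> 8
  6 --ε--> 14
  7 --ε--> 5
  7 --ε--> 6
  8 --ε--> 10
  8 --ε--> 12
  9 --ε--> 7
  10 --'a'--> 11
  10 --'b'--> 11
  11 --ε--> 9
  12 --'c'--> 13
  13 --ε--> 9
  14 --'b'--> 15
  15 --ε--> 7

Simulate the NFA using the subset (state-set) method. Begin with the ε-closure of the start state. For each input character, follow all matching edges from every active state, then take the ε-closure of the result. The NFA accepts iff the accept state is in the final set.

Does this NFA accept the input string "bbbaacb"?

Answer: ACCEPT

Trace:
start: ε-closure({0}) = {0,1,2,4,5,6,8,10,12,14}
'b' @ 1: {1,3,5,6,7,8,9,10,11,12,14,15}  [accepting]
'b' @ 2: {1,5,6,7,8,9,10,11,12,14,15}  [accepting]
'b' @ 3: {1,5,6,7,8,9,10,11,12,14,15}  [accepting]
'a' @ 4: {1,5,6,7,8,9,10,11,12,14}  [accepting]
'a' @ 5: {1,5,6,7,8,9,10,11,12,14}  [accepting]
'c' @ 6: {1,5,6,7,8,9,10,12,13,14}  [accepting]
'b' @ 7: {1,5,6,7,8,9,10,11,12,14,15}  [accepting]
end set {1,5,6,7,8,9,10,11,12,14,15} — state 1 in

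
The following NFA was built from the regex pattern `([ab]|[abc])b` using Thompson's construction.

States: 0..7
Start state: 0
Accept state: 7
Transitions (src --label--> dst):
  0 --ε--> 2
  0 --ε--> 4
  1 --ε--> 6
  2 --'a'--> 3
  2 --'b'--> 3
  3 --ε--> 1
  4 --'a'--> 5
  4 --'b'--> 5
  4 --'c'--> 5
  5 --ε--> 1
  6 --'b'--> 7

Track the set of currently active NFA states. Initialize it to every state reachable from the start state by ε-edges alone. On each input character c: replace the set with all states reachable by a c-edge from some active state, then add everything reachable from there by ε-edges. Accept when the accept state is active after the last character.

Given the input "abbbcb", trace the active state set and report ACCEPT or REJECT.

Answer: REJECT

Trace:
start: ε-closure({0}) = {0,2,4}
'a' @ 1: {1,3,5,6}
'b' @ 2: {7}  [accepting]
'b' @ 3: {}  — state set empty
rest 'bcb' ignored (set empty)
after full input: {}  (accept=7 not in)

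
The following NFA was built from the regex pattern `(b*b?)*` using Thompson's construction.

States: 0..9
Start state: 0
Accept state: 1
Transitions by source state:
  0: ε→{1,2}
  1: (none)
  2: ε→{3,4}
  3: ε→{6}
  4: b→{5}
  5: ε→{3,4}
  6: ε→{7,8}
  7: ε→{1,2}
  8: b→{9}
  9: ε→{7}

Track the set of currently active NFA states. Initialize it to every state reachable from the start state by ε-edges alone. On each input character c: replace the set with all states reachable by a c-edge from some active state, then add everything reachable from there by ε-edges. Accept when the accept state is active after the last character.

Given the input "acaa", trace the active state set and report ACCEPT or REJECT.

S₀ = ε-closure({0}) = {0,1,2,3,4,6,7,8}
'a' @ 1: {}  — no active states
rest 'caa' ignored (set empty)
after full input: {}  (accept=1 not in)

Answer: REJECT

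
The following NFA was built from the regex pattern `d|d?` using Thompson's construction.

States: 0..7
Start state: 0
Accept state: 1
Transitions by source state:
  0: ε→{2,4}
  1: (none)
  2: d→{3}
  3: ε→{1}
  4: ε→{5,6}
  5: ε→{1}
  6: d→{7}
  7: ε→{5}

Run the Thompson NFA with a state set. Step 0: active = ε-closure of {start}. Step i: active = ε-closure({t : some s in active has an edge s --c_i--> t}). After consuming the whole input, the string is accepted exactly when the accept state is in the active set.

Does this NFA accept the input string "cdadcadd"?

start: ε-closure({0}) = {0,1,2,4,5,6}
'c' @ 1: {}  — no active states
rest 'dadcadd' ignored (set empty)
end set {} — state 1 not in

Answer: REJECT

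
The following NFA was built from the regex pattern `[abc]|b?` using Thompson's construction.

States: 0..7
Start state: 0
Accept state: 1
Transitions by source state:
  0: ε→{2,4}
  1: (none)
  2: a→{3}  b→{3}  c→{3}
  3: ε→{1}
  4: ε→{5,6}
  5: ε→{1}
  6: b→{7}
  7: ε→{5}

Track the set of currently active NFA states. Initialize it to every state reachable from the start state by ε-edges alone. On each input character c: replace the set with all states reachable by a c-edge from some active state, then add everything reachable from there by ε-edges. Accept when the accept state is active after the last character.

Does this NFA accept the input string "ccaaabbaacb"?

Answer: REJECT

Derivation:
initial (ε-close {0}): {0,1,2,4,5,6}
'c' @ 1: {1,3}  ✓accept
'c' @ 2: {}  — no active states
rest 'aaabbaacb' ignored (set empty)
after full input: {}  (accept=1 not in)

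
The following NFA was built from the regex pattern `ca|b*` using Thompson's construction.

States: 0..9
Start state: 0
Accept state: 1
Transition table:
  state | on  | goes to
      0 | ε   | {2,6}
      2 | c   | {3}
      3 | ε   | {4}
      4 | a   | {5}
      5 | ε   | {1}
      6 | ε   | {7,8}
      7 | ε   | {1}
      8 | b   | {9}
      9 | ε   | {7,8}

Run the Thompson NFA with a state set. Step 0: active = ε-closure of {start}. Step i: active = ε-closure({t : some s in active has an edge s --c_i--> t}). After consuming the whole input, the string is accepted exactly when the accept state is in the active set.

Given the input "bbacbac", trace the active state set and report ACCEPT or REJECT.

initial (ε-close {0}): {0,1,2,6,7,8}
'b' @ 1: {1,7,8,9}  (accept∈set)
'b' @ 2: {1,7,8,9}  (accept∈set)
'a' @ 3: {}  — dead — no transitions
rest 'cbac' ignored (set empty)
final: {}; accept 1 not in set

Answer: REJECT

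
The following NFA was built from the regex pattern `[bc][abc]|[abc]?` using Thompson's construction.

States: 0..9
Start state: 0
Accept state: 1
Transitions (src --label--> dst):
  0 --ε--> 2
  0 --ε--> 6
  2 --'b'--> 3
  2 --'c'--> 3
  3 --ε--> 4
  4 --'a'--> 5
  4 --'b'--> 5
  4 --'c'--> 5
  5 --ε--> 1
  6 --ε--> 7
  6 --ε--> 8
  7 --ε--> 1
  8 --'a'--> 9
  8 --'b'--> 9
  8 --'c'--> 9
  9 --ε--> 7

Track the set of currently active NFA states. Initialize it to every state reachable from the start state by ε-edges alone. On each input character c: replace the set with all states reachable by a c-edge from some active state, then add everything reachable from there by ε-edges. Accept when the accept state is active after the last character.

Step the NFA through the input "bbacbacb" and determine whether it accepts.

Answer: REJECT

Steps:
S₀ = ε-closure({0}) = {0,1,2,6,7,8}
'b' @ 1: {1,3,4,7,9}  [accepting]
'b' @ 2: {1,5}  [accepting]
'a' @ 3: {}  — dead — no transitions
rest 'cbacb' ignored (set empty)
final: {}; accept 1 not in set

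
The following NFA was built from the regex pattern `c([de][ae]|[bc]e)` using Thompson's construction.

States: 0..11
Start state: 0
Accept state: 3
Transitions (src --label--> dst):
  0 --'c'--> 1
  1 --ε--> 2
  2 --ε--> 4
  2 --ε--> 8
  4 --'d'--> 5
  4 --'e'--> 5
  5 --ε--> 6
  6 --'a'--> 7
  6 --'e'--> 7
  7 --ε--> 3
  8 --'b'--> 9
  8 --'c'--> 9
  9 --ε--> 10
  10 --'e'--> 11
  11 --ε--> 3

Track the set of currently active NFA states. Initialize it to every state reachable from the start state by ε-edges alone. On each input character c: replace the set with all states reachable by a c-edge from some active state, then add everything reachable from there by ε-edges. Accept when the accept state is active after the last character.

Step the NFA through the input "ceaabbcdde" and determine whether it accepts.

initial (ε-close {0}): {0}
'c' @ 1: {1,2,4,8}
'e' @ 2: {5,6}
'a' @ 3: {3,7}  ✓accept
'a' @ 4: {}  — dead — no transitions
rest 'bbcdde' ignored (set empty)
final: {}; accept 3 not in set

Answer: REJECT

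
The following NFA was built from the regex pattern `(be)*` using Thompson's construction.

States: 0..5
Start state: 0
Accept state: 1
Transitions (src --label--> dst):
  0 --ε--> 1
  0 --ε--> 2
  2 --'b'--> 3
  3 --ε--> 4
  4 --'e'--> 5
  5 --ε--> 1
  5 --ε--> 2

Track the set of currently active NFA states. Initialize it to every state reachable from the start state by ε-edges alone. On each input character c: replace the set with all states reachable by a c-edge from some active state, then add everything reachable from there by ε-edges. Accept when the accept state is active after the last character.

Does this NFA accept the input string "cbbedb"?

Answer: REJECT

Trace:
start: ε-closure({0}) = {0,1,2}
'c' @ 1: {}  — no active states
rest 'bbedb' ignored (set empty)
after full input: {}  (accept=1 not in)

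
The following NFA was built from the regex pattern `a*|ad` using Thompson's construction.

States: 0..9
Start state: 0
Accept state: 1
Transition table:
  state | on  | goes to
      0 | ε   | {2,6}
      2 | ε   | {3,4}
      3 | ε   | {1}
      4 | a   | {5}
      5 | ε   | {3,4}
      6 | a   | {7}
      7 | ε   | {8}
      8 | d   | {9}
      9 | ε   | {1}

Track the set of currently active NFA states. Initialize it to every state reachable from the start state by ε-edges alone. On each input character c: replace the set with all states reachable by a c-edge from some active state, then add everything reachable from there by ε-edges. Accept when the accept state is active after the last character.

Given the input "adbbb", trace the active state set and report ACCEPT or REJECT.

initial (ε-close {0}): {0,1,2,3,4,6}
'a' @ 1: {1,3,4,5,7,8}  ✓accept
'd' @ 2: {1,9}  ✓accept
'b' @ 3: {}  — dead — no transitions
rest 'bb' ignored (set empty)
final: {}; accept 1 not in set

Answer: REJECT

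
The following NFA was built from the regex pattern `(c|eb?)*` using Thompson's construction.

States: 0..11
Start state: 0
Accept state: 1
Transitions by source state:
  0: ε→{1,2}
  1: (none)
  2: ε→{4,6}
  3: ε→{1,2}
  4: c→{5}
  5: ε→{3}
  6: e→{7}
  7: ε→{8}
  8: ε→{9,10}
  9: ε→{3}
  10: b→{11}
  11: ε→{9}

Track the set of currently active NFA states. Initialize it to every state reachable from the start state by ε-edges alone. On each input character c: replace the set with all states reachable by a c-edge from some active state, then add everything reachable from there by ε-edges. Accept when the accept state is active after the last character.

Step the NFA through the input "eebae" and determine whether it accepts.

S₀ = ε-closure({0}) = {0,1,2,4,6}
'e' @ 1: {1,2,3,4,6,7,8,9,10}  [accepting]
'e' @ 2: {1,2,3,4,6,7,8,9,10}  [accepting]
'b' @ 3: {1,2,3,4,6,9,11}  [accepting]
'a' @ 4: {}  — no active states
rest 'e' ignored (set empty)
after full input: {}  (accept=1 not in)

Answer: REJECT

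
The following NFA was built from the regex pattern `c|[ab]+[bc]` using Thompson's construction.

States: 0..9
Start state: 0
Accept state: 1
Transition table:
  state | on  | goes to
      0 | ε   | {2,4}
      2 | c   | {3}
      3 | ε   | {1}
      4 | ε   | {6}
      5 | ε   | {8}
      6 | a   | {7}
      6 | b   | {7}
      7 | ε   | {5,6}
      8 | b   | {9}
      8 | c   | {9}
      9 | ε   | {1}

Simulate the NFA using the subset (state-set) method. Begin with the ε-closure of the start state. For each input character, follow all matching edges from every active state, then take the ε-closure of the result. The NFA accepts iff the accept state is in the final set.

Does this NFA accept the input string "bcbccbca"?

initial (ε-close {0}): {0,2,4,6}
'b' @ 1: {5,6,7,8}
'c' @ 2: {1,9}  [accepting]
'b' @ 3: {}  — no active states
rest 'ccbca' ignored (set empty)
end set {} — state 1 not in

Answer: REJECT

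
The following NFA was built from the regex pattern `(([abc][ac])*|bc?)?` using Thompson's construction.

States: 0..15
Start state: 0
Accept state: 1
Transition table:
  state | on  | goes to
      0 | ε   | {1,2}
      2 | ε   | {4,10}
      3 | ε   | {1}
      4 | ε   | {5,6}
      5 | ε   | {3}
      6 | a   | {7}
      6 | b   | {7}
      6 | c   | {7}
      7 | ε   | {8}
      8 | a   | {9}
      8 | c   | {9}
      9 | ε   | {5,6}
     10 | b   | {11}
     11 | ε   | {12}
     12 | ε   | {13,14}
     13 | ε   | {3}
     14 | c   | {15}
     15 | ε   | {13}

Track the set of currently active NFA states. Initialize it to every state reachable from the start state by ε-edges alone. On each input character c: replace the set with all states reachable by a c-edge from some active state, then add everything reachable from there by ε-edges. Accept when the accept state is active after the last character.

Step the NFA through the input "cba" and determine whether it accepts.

S₀ = ε-closure({0}) = {0,1,2,3,4,5,6,10}
'c' @ 1: {7,8}
'b' @ 2: {}  — no active states
rest 'a' ignored (set empty)
after full input: {}  (accept=1 not in)

Answer: REJECT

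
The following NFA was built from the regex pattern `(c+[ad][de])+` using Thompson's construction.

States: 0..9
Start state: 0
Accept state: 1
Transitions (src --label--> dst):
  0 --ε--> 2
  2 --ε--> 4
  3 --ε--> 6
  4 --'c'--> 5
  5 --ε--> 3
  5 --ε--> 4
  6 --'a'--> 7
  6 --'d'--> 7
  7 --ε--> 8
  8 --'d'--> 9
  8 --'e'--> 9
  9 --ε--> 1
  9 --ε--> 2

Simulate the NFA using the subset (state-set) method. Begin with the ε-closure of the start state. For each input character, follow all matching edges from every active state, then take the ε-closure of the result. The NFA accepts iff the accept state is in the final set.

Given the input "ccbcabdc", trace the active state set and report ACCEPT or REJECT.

initial (ε-close {0}): {0,2,4}
'c' @ 1: {3,4,5,6}
'c' @ 2: {3,4,5,6}
'b' @ 3: {}  — state set empty
rest 'cabdc' ignored (set empty)
final: {}; accept 1 not in set

Answer: REJECT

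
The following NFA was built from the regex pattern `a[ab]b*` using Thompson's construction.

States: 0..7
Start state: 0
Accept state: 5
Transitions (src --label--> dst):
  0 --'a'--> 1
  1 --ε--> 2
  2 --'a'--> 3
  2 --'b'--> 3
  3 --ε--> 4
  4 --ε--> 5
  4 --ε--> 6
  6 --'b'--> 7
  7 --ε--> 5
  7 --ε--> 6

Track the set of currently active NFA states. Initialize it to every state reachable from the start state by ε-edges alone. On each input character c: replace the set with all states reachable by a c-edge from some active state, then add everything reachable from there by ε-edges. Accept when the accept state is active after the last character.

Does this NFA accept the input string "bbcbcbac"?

Answer: REJECT

Derivation:
start: ε-closure({0}) = {0}
'b' @ 1: {}  — state set empty
rest 'bcbcbac' ignored (set empty)
final: {}; accept 5 not in set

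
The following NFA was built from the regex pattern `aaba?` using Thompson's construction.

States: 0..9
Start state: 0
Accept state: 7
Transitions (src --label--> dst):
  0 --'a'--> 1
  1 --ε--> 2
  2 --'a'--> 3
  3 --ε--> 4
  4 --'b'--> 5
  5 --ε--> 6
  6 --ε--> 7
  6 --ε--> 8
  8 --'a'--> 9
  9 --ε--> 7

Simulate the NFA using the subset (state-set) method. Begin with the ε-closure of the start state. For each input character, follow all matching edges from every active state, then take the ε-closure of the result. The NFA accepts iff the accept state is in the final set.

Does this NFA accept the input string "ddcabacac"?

Answer: REJECT

Trace:
initial (ε-close {0}): {0}
'd' @ 1: {}  — no active states
rest 'dcabacac' ignored (set empty)
end set {} — state 7 not in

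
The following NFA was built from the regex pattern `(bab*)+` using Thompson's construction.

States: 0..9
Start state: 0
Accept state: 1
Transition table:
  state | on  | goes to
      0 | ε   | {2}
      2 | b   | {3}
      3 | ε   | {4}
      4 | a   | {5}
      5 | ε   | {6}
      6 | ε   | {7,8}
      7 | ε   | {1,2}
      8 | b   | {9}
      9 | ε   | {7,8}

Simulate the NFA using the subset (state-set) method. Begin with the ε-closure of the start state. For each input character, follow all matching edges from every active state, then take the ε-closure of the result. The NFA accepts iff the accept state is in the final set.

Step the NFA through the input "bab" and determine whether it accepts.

Answer: ACCEPT

Steps:
start: ε-closure({0}) = {0,2}
'b' @ 1: {3,4}
'a' @ 2: {1,2,5,6,7,8}  ✓accept
'b' @ 3: {1,2,3,4,7,8,9}  ✓accept
end set {1,2,3,4,7,8,9} — state 1 in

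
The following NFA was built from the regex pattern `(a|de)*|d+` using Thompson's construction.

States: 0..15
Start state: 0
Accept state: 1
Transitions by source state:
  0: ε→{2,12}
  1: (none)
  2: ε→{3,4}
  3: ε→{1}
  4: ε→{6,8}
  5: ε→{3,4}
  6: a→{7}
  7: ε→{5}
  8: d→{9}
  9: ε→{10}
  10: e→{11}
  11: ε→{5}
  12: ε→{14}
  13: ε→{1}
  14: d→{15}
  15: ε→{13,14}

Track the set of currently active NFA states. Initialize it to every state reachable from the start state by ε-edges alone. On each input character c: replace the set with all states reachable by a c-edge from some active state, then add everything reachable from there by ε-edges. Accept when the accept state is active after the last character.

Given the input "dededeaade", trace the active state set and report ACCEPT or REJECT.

S₀ = ε-closure({0}) = {0,1,2,3,4,6,8,12,14}
'd' @ 1: {1,9,10,13,14,15}  ✓accept
'e' @ 2: {1,3,4,5,6,8,11}  ✓accept
'd' @ 3: {9,10}
'e' @ 4: {1,3,4,5,6,8,11}  ✓accept
'd' @ 5: {9,10}
'e' @ 6: {1,3,4,5,6,8,11}  ✓accept
'a' @ 7: {1,3,4,5,6,7,8}  ✓accept
'a' @ 8: {1,3,4,5,6,7,8}  ✓accept
'd' @ 9: {9,10}
'e' @ 10: {1,3,4,5,6,8,11}  ✓accept
after full input: {1,3,4,5,6,8,11}  (accept=1 in)

Answer: ACCEPT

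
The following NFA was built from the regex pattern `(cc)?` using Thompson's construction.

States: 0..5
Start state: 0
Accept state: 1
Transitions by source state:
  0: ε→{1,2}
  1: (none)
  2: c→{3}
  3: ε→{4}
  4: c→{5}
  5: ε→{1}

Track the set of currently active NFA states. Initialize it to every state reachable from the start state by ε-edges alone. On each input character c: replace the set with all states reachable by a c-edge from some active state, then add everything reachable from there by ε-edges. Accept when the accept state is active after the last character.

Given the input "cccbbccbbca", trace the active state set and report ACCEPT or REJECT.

S₀ = ε-closure({0}) = {0,1,2}
'c' @ 1: {3,4}
'c' @ 2: {1,5}  [accepting]
'c' @ 3: {}  — no active states
rest 'bbccbbca' ignored (set empty)
after full input: {}  (accept=1 not in)

Answer: REJECT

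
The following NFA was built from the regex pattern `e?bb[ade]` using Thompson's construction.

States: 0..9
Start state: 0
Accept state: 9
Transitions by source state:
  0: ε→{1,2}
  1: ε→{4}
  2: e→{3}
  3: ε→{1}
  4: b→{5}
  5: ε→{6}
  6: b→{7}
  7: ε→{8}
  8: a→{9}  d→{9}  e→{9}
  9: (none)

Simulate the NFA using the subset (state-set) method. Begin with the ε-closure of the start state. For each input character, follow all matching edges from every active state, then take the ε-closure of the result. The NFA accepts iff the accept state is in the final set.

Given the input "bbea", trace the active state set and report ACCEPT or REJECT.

Answer: REJECT

Trace:
S₀ = ε-closure({0}) = {0,1,2,4}
'b' @ 1: {5,6}
'b' @ 2: {7,8}
'e' @ 3: {9}  ✓accept
'a' @ 4: {}  — state set empty
end set {} — state 9 not in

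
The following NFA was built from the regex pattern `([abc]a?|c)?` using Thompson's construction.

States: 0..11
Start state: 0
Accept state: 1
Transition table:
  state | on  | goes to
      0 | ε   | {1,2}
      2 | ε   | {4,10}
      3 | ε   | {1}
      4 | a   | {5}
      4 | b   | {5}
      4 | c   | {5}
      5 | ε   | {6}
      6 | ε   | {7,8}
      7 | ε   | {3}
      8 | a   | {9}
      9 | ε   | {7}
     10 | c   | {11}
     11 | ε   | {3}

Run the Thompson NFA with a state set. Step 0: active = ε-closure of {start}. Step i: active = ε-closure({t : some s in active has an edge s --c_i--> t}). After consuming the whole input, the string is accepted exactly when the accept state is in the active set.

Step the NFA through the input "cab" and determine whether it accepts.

Answer: REJECT

Trace:
S₀ = ε-closure({0}) = {0,1,2,4,10}
'c' @ 1: {1,3,5,6,7,8,11}  (accept∈set)
'a' @ 2: {1,3,7,9}  (accept∈set)
'b' @ 3: {}  — dead — no transitions
end set {} — state 1 not in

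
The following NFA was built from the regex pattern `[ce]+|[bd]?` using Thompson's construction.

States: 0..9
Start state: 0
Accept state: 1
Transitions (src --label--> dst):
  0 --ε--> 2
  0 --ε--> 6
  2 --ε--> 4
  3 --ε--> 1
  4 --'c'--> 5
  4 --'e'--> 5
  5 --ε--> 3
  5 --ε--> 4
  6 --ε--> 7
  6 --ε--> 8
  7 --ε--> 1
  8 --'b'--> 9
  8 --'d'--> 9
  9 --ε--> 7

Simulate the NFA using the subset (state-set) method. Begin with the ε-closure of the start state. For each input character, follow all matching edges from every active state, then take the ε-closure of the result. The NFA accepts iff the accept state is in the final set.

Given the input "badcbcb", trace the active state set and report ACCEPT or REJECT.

start: ε-closure({0}) = {0,1,2,4,6,7,8}
'b' @ 1: {1,7,9}  [accepting]
'a' @ 2: {}  — no active states
rest 'dcbcb' ignored (set empty)
final: {}; accept 1 not in set

Answer: REJECT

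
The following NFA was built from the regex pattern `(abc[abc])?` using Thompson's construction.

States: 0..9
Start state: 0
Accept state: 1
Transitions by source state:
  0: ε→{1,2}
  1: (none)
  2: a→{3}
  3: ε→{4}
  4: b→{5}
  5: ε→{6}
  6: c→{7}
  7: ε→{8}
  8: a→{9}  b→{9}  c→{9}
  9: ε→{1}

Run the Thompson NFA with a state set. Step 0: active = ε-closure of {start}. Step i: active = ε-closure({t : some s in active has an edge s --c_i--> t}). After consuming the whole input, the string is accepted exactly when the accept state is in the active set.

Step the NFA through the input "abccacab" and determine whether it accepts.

Answer: REJECT

Derivation:
start: ε-closure({0}) = {0,1,2}
'a' @ 1: {3,4}
'b' @ 2: {5,6}
'c' @ 3: {7,8}
'c' @ 4: {1,9}  (accept∈set)
'a' @ 5: {}  — no active states
rest 'cab' ignored (set empty)
final: {}; accept 1 not in set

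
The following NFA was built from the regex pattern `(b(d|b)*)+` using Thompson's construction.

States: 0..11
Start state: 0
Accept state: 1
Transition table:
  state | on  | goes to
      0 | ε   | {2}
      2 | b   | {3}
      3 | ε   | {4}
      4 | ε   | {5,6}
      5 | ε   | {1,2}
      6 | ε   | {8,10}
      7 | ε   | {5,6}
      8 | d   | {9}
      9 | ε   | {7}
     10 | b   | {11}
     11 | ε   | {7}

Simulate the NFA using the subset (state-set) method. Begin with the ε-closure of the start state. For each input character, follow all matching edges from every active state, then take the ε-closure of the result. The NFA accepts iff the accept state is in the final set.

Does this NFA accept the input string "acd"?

Answer: REJECT

Steps:
S₀ = ε-closure({0}) = {0,2}
'a' @ 1: {}  — no active states
rest 'cd' ignored (set empty)
final: {}; accept 1 not in set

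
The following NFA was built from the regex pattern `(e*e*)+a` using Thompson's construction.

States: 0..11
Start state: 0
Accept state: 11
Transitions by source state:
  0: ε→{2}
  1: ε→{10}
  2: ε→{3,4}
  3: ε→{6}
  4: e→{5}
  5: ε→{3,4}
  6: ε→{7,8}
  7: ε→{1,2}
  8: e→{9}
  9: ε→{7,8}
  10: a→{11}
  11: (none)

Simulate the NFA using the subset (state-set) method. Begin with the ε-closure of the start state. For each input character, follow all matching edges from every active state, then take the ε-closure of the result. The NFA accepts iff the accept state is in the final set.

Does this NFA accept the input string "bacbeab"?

initial (ε-close {0}): {0,1,2,3,4,6,7,8,10}
'b' @ 1: {}  — state set empty
rest 'acbeab' ignored (set empty)
final: {}; accept 11 not in set

Answer: REJECT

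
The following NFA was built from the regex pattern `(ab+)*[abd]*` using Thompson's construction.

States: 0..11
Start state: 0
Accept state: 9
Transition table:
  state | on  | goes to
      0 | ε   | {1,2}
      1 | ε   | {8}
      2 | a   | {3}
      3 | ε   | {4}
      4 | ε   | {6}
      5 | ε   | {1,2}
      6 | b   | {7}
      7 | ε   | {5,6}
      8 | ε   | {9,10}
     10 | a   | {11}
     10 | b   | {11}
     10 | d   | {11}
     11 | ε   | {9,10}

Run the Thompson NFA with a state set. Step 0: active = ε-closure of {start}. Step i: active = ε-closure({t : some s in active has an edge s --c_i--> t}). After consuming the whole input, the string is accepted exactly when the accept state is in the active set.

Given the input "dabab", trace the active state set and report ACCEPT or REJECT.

Answer: ACCEPT

Steps:
start: ε-closure({0}) = {0,1,2,8,9,10}
'd' @ 1: {9,10,11}  [accepting]
'a' @ 2: {9,10,11}  [accepting]
'b' @ 3: {9,10,11}  [accepting]
'a' @ 4: {9,10,11}  [accepting]
'b' @ 5: {9,10,11}  [accepting]
final: {9,10,11}; accept 9 in set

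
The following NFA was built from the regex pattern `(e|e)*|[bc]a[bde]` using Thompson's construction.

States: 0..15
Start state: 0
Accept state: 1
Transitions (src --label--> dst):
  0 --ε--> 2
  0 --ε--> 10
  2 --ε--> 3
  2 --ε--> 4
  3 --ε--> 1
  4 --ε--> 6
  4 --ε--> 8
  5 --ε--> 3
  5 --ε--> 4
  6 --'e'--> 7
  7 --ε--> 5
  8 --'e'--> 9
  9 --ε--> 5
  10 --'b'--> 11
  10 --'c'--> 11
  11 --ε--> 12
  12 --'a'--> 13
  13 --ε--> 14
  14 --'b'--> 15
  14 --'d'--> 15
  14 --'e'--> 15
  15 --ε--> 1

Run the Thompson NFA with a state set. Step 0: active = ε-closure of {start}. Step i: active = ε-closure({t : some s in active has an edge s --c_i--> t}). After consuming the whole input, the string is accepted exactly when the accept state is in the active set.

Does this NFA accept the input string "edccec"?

start: ε-closure({0}) = {0,1,2,3,4,6,8,10}
'e' @ 1: {1,3,4,5,6,7,8,9}  ✓accept
'd' @ 2: {}  — state set empty
rest 'ccec' ignored (set empty)
after full input: {}  (accept=1 not in)

Answer: REJECT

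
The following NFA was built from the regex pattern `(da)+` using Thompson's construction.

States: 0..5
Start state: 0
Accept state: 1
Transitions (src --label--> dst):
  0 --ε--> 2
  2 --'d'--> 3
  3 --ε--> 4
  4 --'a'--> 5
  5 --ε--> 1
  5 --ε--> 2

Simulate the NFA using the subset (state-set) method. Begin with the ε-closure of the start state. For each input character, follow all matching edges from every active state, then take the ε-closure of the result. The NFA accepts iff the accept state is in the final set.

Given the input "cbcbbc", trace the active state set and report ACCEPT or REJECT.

Answer: REJECT

Trace:
initial (ε-close {0}): {0,2}
'c' @ 1: {}  — no active states
rest 'bcbbc' ignored (set empty)
after full input: {}  (accept=1 not in)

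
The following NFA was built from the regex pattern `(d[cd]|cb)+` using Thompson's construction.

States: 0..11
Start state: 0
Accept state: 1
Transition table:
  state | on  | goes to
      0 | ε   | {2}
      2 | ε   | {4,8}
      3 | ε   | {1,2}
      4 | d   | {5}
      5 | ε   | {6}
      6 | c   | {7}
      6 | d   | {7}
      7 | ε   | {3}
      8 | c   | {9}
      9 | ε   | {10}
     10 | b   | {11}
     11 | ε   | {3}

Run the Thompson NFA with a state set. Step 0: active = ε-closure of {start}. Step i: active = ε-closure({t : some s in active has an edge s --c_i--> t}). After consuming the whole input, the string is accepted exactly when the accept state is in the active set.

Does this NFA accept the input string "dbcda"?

start: ε-closure({0}) = {0,2,4,8}
'd' @ 1: {5,6}
'b' @ 2: {}  — state set empty
rest 'cda' ignored (set empty)
final: {}; accept 1 not in set

Answer: REJECT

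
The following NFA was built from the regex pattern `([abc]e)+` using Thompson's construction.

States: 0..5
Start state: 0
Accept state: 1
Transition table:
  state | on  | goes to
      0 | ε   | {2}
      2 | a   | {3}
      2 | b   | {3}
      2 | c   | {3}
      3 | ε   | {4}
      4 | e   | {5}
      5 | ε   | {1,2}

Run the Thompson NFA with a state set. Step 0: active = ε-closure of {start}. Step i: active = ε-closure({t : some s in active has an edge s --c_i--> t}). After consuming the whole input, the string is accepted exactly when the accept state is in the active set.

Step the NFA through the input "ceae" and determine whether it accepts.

initial (ε-close {0}): {0,2}
'c' @ 1: {3,4}
'e' @ 2: {1,2,5}  (accept∈set)
'a' @ 3: {3,4}
'e' @ 4: {1,2,5}  (accept∈set)
end set {1,2,5} — state 1 in

Answer: ACCEPT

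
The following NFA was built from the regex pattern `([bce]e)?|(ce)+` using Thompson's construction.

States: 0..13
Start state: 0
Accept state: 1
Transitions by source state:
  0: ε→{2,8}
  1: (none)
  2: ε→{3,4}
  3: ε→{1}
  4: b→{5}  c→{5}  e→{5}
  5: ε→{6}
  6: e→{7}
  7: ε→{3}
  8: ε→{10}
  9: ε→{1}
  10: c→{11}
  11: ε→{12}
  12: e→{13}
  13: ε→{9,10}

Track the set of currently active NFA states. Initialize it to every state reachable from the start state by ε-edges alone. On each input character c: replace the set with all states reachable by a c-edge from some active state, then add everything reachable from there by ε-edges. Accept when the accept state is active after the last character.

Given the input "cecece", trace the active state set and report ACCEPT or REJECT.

Answer: ACCEPT

Trace:
start: ε-closure({0}) = {0,1,2,3,4,8,10}
'c' @ 1: {5,6,11,12}
'e' @ 2: {1,3,7,9,10,13}  ✓accept
'c' @ 3: {11,12}
'e' @ 4: {1,9,10,13}  ✓accept
'c' @ 5: {11,12}
'e' @ 6: {1,9,10,13}  ✓accept
final: {1,9,10,13}; accept 1 in set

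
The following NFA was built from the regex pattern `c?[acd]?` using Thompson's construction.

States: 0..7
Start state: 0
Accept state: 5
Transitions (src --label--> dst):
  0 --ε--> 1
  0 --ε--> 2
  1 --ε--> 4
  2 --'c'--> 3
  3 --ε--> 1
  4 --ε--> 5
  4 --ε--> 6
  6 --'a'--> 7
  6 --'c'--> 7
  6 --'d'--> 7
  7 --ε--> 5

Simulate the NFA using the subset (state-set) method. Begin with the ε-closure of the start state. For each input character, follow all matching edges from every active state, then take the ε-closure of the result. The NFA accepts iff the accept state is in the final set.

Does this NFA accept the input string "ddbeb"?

start: ε-closure({0}) = {0,1,2,4,5,6}
'd' @ 1: {5,7}  [accepting]
'd' @ 2: {}  — no active states
rest 'beb' ignored (set empty)
end set {} — state 5 not in

Answer: REJECT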